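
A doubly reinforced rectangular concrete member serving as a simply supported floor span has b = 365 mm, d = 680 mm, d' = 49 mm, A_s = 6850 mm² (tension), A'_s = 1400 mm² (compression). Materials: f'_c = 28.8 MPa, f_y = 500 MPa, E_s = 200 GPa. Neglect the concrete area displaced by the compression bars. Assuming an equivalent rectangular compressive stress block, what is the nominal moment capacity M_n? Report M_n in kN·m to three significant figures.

M_n ≈ 1880 kN·m

Assume both tension and compression steel yield.
Net tension couple steel: A_s − A'_s = 5450 mm².
a = (A_s − A'_s) f_y / (0.85 f'_c b) = 2725000/(0.85 × 28.8 × 365) = 304.97 mm.
c = a/β₁ = 304.97/0.844 = 361.34 mm; ε'_s = 0.003(c − d')/c = 0.0026 ≥ f_y/E_s = 0.0025, so compression steel does yield.
M_n = (A_s − A'_s) f_y (d − a/2) + A'_s f_y (d − d') = [2725000 × (680 − 152.485) + 700000 × (680 − 49)] × 10⁻⁶ = 1437.48 + 441.70 = 1879.18 kN·m.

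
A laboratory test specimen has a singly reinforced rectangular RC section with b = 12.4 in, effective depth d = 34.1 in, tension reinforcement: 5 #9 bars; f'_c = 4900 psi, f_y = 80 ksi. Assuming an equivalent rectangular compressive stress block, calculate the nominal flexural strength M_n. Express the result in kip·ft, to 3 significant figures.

A_s = 5 × 1 = 5 in².
T = A_s f_y = 5 × 80 = 400 kips.
a = T/(0.85 f'_c b) = 400/(0.85 × 4.9 × 12.4) = 7.745 in.
M_n = T(d − a/2) = 400 × (34.1 − 3.8725) = 12091.0 kip·in = 12091.0/12 = 1007.58 kip·ft.

M_n ≈ 1010 kip·ft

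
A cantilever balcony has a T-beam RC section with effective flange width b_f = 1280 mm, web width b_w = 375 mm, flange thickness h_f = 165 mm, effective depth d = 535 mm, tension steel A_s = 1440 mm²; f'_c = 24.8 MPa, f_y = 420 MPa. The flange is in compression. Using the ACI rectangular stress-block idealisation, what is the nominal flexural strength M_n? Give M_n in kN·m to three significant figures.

Tension: T = A_s f_y = 1440 × 420 = 604800 N.
Try a within the flange: a = T/(0.85 f'_c b_f) = 604800/(0.85 × 24.8 × 1280) = 22.41 mm.
Since a = 22.41 ≤ h_f = 165 mm, the stress block lies entirely in the flange; analyse as a rectangular beam of width b_f.
M_n = T(d − a/2) = 604800 × (535 − 11.205) = 316.79 × 10⁶ N·mm.
M_n = 316.79 kN·m.

M_n ≈ 317 kN·m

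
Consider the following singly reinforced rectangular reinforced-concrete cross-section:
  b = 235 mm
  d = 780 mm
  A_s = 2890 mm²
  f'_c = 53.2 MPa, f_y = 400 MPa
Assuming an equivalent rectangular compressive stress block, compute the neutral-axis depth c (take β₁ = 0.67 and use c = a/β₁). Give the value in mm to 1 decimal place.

c ≈ 162.4 mm

T = A_s f_y = 2890 × 400 = 1156000 N = 1156 kN.
Setting C = 0.85 f'_c a b equal to T: a = 1156000/(0.85 × 53.2 × 235) = 108.783 mm.
With β₁ = 0.67, c = a/β₁ = 108.783/0.67 = 162.4 mm.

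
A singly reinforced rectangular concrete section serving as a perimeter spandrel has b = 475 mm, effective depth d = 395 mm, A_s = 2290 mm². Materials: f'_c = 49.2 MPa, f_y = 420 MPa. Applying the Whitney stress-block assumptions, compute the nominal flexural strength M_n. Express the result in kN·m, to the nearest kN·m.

M_n ≈ 357 kN·m

T = A_s f_y = 2290 × 420 = 961800 N = 961.8 kN.
From C = T: a = T/(0.85 f'_c b) = 961800/(0.85 × 49.2 × 475) = 48.42 mm.
M_n = T(d − a/2) = 961.8 kN × (395 − 24.21) mm = 356.63 kN·m.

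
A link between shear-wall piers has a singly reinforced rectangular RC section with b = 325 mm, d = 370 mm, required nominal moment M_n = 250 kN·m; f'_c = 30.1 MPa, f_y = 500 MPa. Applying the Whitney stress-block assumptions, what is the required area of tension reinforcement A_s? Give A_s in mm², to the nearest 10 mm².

With M_n = 0.85 f'_c a b (d − a/2), solve the quadratic for a:
a = d − √(d² − 2M_n/(0.85 f'_c b)) = 370 − √(370² − 2 × 250×10⁶/(0.85 × 30.1 × 325)) = 92.93 mm.
A_s = 0.85 f'_c a b / f_y = 0.85 × 30.1 × 92.93 × 325 / 500 = 1545.4 mm².

A_s ≈ 1550 mm²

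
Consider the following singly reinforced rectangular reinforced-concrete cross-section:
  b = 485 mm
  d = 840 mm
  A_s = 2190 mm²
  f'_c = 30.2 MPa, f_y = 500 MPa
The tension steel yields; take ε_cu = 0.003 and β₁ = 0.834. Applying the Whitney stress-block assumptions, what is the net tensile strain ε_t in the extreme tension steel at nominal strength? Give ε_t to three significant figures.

a = A_s f_y/(0.85 f'_c b) = 87.95 mm.
β₁ = 0.834, so c = a/β₁ = 87.95/0.834 = 105.46 mm.
From the linear strain diagram with ε_cu = 0.003: ε_t = 0.003 (d − c)/c = 0.003 × (840 − 105.46)/105.46 = 0.0209.
Since ε_t ≥ 0.005, the section is tension-controlled.

ε_t ≈ 0.0209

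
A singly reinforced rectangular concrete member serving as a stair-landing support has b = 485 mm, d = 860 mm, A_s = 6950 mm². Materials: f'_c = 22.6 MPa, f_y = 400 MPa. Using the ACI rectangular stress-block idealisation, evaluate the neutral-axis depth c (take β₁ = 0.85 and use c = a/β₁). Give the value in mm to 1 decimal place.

c ≈ 351.0 mm

T = A_s f_y = 6950 × 400 = 2780000 N = 2780 kN.
Setting C = 0.85 f'_c a b equal to T: a = 2780000/(0.85 × 22.6 × 485) = 298.384 mm.
With β₁ = 0.85, c = a/β₁ = 298.384/0.85 = 351.0 mm.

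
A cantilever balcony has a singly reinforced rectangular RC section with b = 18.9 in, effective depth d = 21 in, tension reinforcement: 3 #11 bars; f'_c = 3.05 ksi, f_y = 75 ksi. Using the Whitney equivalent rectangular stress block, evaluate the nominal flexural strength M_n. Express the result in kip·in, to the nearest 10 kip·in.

M_n ≈ 6110 kip·in

A_s = 3 × 1.56 = 4.68 in².
T = A_s f_y = 4.68 × 75 = 351 kips.
a = T/(0.85 f'_c b) = 351/(0.85 × 3.05 × 18.9) = 7.164 in.
M_n = T(d − a/2) = 351 × (21 − 3.582) = 6113.7 kip·in.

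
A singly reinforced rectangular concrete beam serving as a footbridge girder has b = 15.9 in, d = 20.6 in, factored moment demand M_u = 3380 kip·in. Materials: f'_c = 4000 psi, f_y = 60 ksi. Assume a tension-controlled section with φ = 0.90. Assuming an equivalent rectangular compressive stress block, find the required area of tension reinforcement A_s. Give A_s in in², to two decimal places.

A_s ≈ 3.34 in²

M_n = M_u/φ = 3380/0.90 = 3755.56 kip·in.
From M_n = 0.85 f'_c a b (d − a/2):
a = d − √(d² − 2M_n/(0.85 f'_c b)) = 20.6 − √(20.6² − 2 × 3755.56/(0.85 × 4 × 15.9)) = 3.706 in.
A_s = 0.85 f'_c a b / f_y = 0.85 × 4 × 3.706 × 15.9 / 60 = 3.339 in².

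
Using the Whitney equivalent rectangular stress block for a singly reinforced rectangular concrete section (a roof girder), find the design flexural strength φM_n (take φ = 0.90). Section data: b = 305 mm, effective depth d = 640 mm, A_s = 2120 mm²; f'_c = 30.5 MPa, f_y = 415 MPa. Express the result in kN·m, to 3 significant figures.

T = A_s f_y = 2120 × 415 = 879800 N = 879.8 kN.
From C = T: a = T/(0.85 f'_c b) = 879800/(0.85 × 30.5 × 305) = 111.27 mm.
M_n = T(d − a/2) = 879.8 kN × (640 − 55.635) mm = 514.12 kN·m.
φM_n = 0.90 × 514.12 = 462.71 kN·m.

φM_n ≈ 463 kN·m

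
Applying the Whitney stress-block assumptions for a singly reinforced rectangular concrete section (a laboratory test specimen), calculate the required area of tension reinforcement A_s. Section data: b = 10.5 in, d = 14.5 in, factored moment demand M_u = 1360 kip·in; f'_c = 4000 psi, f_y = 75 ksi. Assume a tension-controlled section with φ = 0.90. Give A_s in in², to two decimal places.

A_s ≈ 1.57 in²

M_n = M_u/φ = 1360/0.90 = 1511.11 kip·in.
From M_n = 0.85 f'_c a b (d − a/2):
a = d − √(d² − 2M_n/(0.85 f'_c b)) = 14.5 − √(14.5² − 2 × 1511.11/(0.85 × 4 × 10.5)) = 3.293 in.
A_s = 0.85 f'_c a b / f_y = 0.85 × 4 × 3.293 × 10.5 / 75 = 1.567 in².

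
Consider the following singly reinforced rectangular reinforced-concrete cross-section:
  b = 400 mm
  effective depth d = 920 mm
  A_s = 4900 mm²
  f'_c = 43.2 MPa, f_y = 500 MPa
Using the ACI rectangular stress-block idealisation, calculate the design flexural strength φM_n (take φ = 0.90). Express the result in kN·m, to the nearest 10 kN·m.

T = A_s f_y = 4900 × 500 = 2450000 N = 2450 kN.
From C = T: a = T/(0.85 f'_c b) = 2450000/(0.85 × 43.2 × 400) = 166.80 mm.
M_n = T(d − a/2) = 2450 kN × (920 − 83.4) mm = 2049.67 kN·m.
φM_n = 0.90 × 2049.67 = 1844.70 kN·m.

φM_n ≈ 1840 kN·m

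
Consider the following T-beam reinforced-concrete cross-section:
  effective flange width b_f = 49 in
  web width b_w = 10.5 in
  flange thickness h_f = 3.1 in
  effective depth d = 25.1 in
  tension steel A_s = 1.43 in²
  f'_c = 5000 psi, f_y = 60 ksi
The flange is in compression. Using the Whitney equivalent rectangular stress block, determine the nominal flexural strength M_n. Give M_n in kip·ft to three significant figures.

M_n ≈ 178 kip·ft

Tension: T = A_s f_y = 1.43 × 60 = 85.8 kips.
Try a within the flange: a = T/(0.85 f'_c b_f) = 85.8/(0.85 × 5 × 49) = 0.412 in.
Since a = 0.412 ≤ h_f = 3.1 in, the stress block lies entirely in the flange; analyse as a rectangular beam of width b_f.
M_n = T(d − a/2) = 85.8 × (25.1 − 0.206) = 2135.9 kip·in.
M_n = 2135.9/12 = 177.99 kip·ft.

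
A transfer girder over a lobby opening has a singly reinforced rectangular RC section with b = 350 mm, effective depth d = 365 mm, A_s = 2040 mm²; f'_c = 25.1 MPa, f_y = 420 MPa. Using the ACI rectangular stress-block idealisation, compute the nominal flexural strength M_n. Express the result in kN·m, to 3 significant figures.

M_n ≈ 264 kN·m

T = A_s f_y = 2040 × 420 = 856800 N = 856.8 kN.
From C = T: a = T/(0.85 f'_c b) = 856800/(0.85 × 25.1 × 350) = 114.74 mm.
M_n = T(d − a/2) = 856.8 kN × (365 − 57.37) mm = 263.58 kN·m.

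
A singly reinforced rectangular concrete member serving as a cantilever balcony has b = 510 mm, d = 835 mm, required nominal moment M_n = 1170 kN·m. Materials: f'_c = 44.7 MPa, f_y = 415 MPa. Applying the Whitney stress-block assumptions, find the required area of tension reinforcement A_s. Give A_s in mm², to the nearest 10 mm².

A_s ≈ 3540 mm²

With M_n = 0.85 f'_c a b (d − a/2), solve the quadratic for a:
a = d − √(d² − 2M_n/(0.85 f'_c b)) = 835 − √(835² − 2 × 1170×10⁶/(0.85 × 44.7 × 510)) = 75.75 mm.
A_s = 0.85 f'_c a b / f_y = 0.85 × 44.7 × 75.75 × 510 / 415 = 3537.0 mm².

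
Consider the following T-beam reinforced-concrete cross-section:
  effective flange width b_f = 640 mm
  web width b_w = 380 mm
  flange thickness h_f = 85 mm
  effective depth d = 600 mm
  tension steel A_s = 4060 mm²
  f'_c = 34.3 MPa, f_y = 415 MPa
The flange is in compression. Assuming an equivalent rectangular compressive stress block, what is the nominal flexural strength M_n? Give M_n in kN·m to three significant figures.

Tension: T = A_s f_y = 4060 × 415 = 1684900 N.
Try a within the flange: a = T/(0.85 f'_c b_f) = 1684900/(0.85 × 34.3 × 640) = 90.30 mm.
a = 90.30 > h_f = 85 mm: the block extends into the web. Split into flange-overhang and web parts.
C_f = 0.85 f'_c (b_f − b_w) h_f = 0.85 × 34.3 × (640 − 380) × 85 = 644326 N.
Remaining web compression depth: a_w = (T − C_f)/(0.85 f'_c b_w) = (1684900 − 644326)/(0.85 × 34.3 × 380) = 93.92 mm.
M_n = C_f(d − h_f/2) + (T − C_f)(d − a_w/2) = 644326 × (600 − 42.5) + 1040574 × (600 − 46.96) = 359.21 + 575.48 = 934.69 × 10⁶ N·mm.
M_n = 934.69 kN·m.

M_n ≈ 935 kN·m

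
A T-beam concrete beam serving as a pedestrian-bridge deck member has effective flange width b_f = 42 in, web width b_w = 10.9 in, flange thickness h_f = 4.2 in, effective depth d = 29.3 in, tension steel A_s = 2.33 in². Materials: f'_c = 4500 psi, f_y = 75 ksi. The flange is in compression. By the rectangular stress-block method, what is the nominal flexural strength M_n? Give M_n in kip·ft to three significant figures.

Tension: T = A_s f_y = 2.33 × 75 = 174.75 kips.
Try a within the flange: a = T/(0.85 f'_c b_f) = 174.75/(0.85 × 4.5 × 42) = 1.088 in.
Since a = 1.088 ≤ h_f = 4.2 in, the stress block lies entirely in the flange; analyse as a rectangular beam of width b_f.
M_n = T(d − a/2) = 174.75 × (29.3 − 0.544) = 5025.1 kip·in.
M_n = 5025.1/12 = 418.76 kip·ft.

M_n ≈ 419 kip·ft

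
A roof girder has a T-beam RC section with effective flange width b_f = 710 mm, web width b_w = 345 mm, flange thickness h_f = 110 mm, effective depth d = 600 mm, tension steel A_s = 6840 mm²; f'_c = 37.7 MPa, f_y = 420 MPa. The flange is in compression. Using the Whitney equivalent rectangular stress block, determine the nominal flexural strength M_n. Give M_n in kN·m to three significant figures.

Tension: T = A_s f_y = 6840 × 420 = 2872800 N.
Try a within the flange: a = T/(0.85 f'_c b_f) = 2872800/(0.85 × 37.7 × 710) = 126.27 mm.
a = 126.27 > h_f = 110 mm: the block extends into the web. Split into flange-overhang and web parts.
C_f = 0.85 f'_c (b_f − b_w) h_f = 0.85 × 37.7 × (710 − 345) × 110 = 1286607 N.
Remaining web compression depth: a_w = (T − C_f)/(0.85 f'_c b_w) = (2872800 − 1286607)/(0.85 × 37.7 × 345) = 143.48 mm.
M_n = C_f(d − h_f/2) + (T − C_f)(d − a_w/2) = 1286607 × (600 − 55) + 1586193 × (600 − 71.74) = 701.20 + 837.92 = 1539.12 × 10⁶ N·mm.
M_n = 1539.12 kN·m.

M_n ≈ 1540 kN·m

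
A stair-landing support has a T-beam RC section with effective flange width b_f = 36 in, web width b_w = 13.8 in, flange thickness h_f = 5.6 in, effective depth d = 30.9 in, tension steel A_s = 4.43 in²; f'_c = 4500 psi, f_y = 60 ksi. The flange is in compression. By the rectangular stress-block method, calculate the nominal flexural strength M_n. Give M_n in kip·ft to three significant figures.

Tension: T = A_s f_y = 4.43 × 60 = 265.8 kips.
Try a within the flange: a = T/(0.85 f'_c b_f) = 265.8/(0.85 × 4.5 × 36) = 1.930 in.
Since a = 1.930 ≤ h_f = 5.6 in, the stress block lies entirely in the flange; analyse as a rectangular beam of width b_f.
M_n = T(d − a/2) = 265.8 × (30.9 − 0.965) = 7956.7 kip·in.
M_n = 7956.7/12 = 663.06 kip·ft.

M_n ≈ 663 kip·ft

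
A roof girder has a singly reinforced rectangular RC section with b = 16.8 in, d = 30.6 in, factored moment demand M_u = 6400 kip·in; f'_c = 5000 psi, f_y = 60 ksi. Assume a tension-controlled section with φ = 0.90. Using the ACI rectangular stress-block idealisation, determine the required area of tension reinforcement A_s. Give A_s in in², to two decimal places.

M_n = M_u/φ = 6400/0.90 = 7111.11 kip·in.
From M_n = 0.85 f'_c a b (d − a/2):
a = d − √(d² − 2M_n/(0.85 f'_c b)) = 30.6 − √(30.6² − 2 × 7111.11/(0.85 × 5 × 16.8)) = 3.449 in.
A_s = 0.85 f'_c a b / f_y = 0.85 × 5 × 3.449 × 16.8 / 60 = 4.104 in².

A_s ≈ 4.10 in²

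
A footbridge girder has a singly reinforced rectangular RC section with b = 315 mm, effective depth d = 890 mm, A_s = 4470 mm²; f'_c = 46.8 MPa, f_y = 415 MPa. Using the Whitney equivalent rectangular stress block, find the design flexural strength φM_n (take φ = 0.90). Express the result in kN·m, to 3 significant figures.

φM_n ≈ 1360 kN·m

T = A_s f_y = 4470 × 415 = 1855050 N = 1855.05 kN.
From C = T: a = T/(0.85 f'_c b) = 1855050/(0.85 × 46.8 × 315) = 148.04 mm.
M_n = T(d − a/2) = 1855.05 kN × (890 − 74.02) mm = 1513.68 kN·m.
φM_n = 0.90 × 1513.68 = 1362.31 kN·m.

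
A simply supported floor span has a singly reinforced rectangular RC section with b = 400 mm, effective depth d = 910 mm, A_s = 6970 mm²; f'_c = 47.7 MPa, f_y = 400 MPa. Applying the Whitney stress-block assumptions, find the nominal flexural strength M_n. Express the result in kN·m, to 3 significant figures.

M_n ≈ 2300 kN·m

T = A_s f_y = 6970 × 400 = 2788000 N = 2788 kN.
From C = T: a = T/(0.85 f'_c b) = 2788000/(0.85 × 47.7 × 400) = 171.91 mm.
M_n = T(d − a/2) = 2788 kN × (910 − 85.955) mm = 2297.44 kN·m.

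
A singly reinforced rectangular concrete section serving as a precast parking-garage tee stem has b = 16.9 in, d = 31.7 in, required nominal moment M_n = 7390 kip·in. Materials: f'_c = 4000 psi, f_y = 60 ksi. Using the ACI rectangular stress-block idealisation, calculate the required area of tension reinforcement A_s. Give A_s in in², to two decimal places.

From M_n = 0.85 f'_c a b (d − a/2):
a = d − √(d² − 2M_n/(0.85 f'_c b)) = 31.7 − √(31.7² − 2 × 7390/(0.85 × 4 × 16.9)) = 4.356 in.
A_s = 0.85 f'_c a b / f_y = 0.85 × 4 × 4.356 × 16.9 / 60 = 4.172 in².

A_s ≈ 4.17 in²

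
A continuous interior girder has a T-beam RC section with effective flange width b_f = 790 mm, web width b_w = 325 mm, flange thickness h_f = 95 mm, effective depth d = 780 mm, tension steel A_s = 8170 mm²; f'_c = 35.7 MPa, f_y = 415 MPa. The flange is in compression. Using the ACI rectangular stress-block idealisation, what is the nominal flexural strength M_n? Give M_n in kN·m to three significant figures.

M_n ≈ 2370 kN·m

Tension: T = A_s f_y = 8170 × 415 = 3390550 N.
Try a within the flange: a = T/(0.85 f'_c b_f) = 3390550/(0.85 × 35.7 × 790) = 141.43 mm.
a = 141.43 > h_f = 95 mm: the block extends into the web. Split into flange-overhang and web parts.
C_f = 0.85 f'_c (b_f − b_w) h_f = 0.85 × 35.7 × (790 − 325) × 95 = 1340490 N.
Remaining web compression depth: a_w = (T − C_f)/(0.85 f'_c b_w) = (3390550 − 1340490)/(0.85 × 35.7 × 325) = 207.87 mm.
M_n = C_f(d − h_f/2) + (T − C_f)(d − a_w/2) = 1340490 × (780 − 47.5) + 2050060 × (780 − 103.935) = 981.91 + 1385.97 = 2367.88 × 10⁶ N·mm.
M_n = 2367.88 kN·m.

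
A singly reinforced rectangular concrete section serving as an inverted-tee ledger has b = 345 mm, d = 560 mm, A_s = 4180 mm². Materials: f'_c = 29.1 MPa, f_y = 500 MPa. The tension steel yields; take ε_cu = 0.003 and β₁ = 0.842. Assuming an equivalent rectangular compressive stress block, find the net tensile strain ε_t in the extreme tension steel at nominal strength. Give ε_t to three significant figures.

a = A_s f_y/(0.85 f'_c b) = 244.91 mm.
β₁ = 0.842, so c = a/β₁ = 244.91/0.842 = 290.87 mm.
From the linear strain diagram with ε_cu = 0.003: ε_t = 0.003 (d − c)/c = 0.003 × (560 − 290.87)/290.87 = 0.00278.
ε_t < 0.004 — the section is over-reinforced for flexure under ACI limits.

ε_t ≈ 0.00278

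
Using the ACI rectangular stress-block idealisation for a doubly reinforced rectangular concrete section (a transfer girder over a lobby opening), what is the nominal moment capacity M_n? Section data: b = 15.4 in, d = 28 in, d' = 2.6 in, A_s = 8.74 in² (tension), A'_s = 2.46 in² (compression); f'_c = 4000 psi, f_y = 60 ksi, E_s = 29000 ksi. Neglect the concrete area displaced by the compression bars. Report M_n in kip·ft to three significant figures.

M_n ≈ 1080 kip·ft

Assume both steels yield.
a = (A_s − A'_s) f_y/(0.85 f'_c b) = (8.74 − 2.46) × 60/(0.85 × 4 × 15.4) = 7.196 in.
c = a/β₁ = 7.196/0.85 = 8.466 in; ε'_s = 0.003(c − d')/c = 0.0021 ≥ ε_y = 0.0021, so the compression steel yields.
M_n = (A_s − A'_s) f_y (d − a/2) + A'_s f_y (d − d') = 376.8 × (28 − 3.598) + 147.6 × (28 − 2.6) = 9194.7 + 3749.0 = 12943.7 kip·in = 12943.7/12 = 1078.64 kip·ft.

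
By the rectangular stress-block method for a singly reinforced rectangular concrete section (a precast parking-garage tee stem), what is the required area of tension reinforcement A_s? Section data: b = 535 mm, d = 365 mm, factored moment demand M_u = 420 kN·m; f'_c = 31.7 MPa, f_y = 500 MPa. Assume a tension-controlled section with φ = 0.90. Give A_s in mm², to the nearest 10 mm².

A_s ≈ 2980 mm²

M_n = M_u/φ = 420/0.90 = 466.667 kN·m.
With M_n = 0.85 f'_c a b (d − a/2), solve the quadratic for a:
a = d − √(d² − 2M_n/(0.85 f'_c b)) = 365 − √(365² − 2 × 466.667×10⁶/(0.85 × 31.7 × 535)) = 103.31 mm.
A_s = 0.85 f'_c a b / f_y = 0.85 × 31.7 × 103.31 × 535 / 500 = 2978.5 mm².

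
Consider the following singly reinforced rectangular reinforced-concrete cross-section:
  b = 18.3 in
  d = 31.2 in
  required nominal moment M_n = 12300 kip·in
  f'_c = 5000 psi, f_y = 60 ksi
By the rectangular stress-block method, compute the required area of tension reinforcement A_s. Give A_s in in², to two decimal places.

A_s ≈ 7.21 in²

From M_n = 0.85 f'_c a b (d − a/2):
a = d − √(d² − 2M_n/(0.85 f'_c b)) = 31.2 − √(31.2² − 2 × 12300/(0.85 × 5 × 18.3)) = 5.565 in.
A_s = 0.85 f'_c a b / f_y = 0.85 × 5 × 5.565 × 18.3 / 60 = 7.214 in².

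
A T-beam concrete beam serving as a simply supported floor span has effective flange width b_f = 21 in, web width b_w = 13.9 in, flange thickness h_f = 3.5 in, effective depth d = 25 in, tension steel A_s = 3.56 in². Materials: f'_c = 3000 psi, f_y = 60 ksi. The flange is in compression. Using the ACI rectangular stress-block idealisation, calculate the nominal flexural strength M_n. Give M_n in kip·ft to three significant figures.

Tension: T = A_s f_y = 3.56 × 60 = 213.6 kips.
Try a within the flange: a = T/(0.85 f'_c b_f) = 213.6/(0.85 × 3 × 21) = 3.989 in.
a = 3.989 > h_f = 3.5 in: the block extends into the web. Split into flange-overhang and web parts.
C_f = 0.85 f'_c (b_f − b_w) h_f = 0.85 × 3 × (21 − 13.9) × 3.5 = 63.4 kips.
Remaining web compression depth: a_w = (T − C_f)/(0.85 f'_c b_w) = (213.6 − 63.4)/(0.85 × 3 × 13.9) = 4.238 in.
M_n = C_f(d − h_f/2) + (T − C_f)(d − a_w/2) = 63.4 × (25 − 1.75) + 150.2 × (25 − 2.119) = 1474.1 + 3436.7 = 4910.8 kip·in.
M_n = 4910.8/12 = 409.23 kip·ft.

M_n ≈ 409 kip·ft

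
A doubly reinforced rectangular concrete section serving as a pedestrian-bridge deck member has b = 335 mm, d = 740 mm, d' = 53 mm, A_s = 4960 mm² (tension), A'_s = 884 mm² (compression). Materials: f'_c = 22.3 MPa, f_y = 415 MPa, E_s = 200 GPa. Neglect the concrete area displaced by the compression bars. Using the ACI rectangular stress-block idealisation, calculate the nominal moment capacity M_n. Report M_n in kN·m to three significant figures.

Assume both tension and compression steel yield.
Net tension couple steel: A_s − A'_s = 4076 mm².
a = (A_s − A'_s) f_y / (0.85 f'_c b) = 1691540/(0.85 × 22.3 × 335) = 266.39 mm.
c = a/β₁ = 266.39/0.85 = 313.40 mm; ε'_s = 0.003(c − d')/c = 0.0025 ≥ f_y/E_s = 0.0021, so compression steel does yield.
M_n = (A_s − A'_s) f_y (d − a/2) + A'_s f_y (d − d') = [1691540 × (740 − 133.195) + 366860 × (740 − 53)] × 10⁻⁶ = 1026.43 + 252.03 = 1278.46 kN·m.

M_n ≈ 1280 kN·m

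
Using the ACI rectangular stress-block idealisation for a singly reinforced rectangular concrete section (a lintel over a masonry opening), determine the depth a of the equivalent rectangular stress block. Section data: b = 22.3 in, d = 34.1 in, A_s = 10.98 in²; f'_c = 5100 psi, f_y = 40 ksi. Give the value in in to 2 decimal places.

T = A_s f_y = 10.98 × 40 = 439.2 kips.
a = T/(0.85 f'_c b) = 439.2/(0.85 × 5.1 × 22.3) = 4.54 in.

a ≈ 4.54 in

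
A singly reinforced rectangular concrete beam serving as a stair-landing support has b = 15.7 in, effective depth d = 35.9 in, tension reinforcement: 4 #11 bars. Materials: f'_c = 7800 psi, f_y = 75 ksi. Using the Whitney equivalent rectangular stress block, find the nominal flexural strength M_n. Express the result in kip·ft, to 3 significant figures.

A_s = 4 × 1.56 = 6.24 in².
T = A_s f_y = 6.24 × 75 = 468 kips.
a = T/(0.85 f'_c b) = 468/(0.85 × 7.8 × 15.7) = 4.496 in.
M_n = T(d − a/2) = 468 × (35.9 − 2.248) = 15749.1 kip·in = 15749.1/12 = 1312.43 kip·ft.

M_n ≈ 1310 kip·ft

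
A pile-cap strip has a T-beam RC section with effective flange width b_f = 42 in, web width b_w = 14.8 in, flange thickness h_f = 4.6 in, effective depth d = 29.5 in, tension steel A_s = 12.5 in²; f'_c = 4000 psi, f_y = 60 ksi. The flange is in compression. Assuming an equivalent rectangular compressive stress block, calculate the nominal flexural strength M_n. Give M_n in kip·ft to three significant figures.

M_n ≈ 1670 kip·ft

Tension: T = A_s f_y = 12.5 × 60 = 750 kips.
Try a within the flange: a = T/(0.85 f'_c b_f) = 750/(0.85 × 4 × 42) = 5.252 in.
a = 5.252 > h_f = 4.6 in: the block extends into the web. Split into flange-overhang and web parts.
C_f = 0.85 f'_c (b_f − b_w) h_f = 0.85 × 4 × (42 − 14.8) × 4.6 = 425.4 kips.
Remaining web compression depth: a_w = (T − C_f)/(0.85 f'_c b_w) = (750 − 425.4)/(0.85 × 4 × 14.8) = 6.451 in.
M_n = C_f(d − h_f/2) + (T − C_f)(d − a_w/2) = 425.4 × (29.5 − 2.3) + 324.6 × (29.5 − 3.2255) = 11570.9 + 8528.7 = 20099.6 kip·in.
M_n = 20099.6/12 = 1674.97 kip·ft.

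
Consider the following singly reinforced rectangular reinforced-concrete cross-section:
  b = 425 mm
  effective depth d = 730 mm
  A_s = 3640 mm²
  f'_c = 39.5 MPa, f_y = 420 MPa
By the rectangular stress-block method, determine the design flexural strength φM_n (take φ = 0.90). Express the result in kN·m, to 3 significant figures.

T = A_s f_y = 3640 × 420 = 1528800 N = 1528.8 kN.
From C = T: a = T/(0.85 f'_c b) = 1528800/(0.85 × 39.5 × 425) = 107.14 mm.
M_n = T(d − a/2) = 1528.8 kN × (730 − 53.57) mm = 1034.13 kN·m.
φM_n = 0.90 × 1034.13 = 930.72 kN·m.

φM_n ≈ 931 kN·m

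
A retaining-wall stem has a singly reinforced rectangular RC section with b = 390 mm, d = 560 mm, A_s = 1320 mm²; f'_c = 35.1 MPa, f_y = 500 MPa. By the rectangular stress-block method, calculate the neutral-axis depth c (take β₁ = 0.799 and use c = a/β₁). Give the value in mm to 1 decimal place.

c ≈ 71.0 mm

T = A_s f_y = 1320 × 500 = 660000 N = 660 kN.
Setting C = 0.85 f'_c a b equal to T: a = 660000/(0.85 × 35.1 × 390) = 56.722 mm.
With β₁ = 0.799, c = a/β₁ = 56.722/0.799 = 71.0 mm.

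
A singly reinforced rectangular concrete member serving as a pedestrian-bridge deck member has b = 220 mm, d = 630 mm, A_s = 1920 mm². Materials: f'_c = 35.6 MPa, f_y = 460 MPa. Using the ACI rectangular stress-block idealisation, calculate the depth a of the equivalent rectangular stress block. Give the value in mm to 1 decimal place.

a ≈ 132.7 mm

T = A_s f_y = 1920 × 460 = 883200 N = 883.2 kN.
Setting C = 0.85 f'_c a b equal to T: a = 883200/(0.85 × 35.6 × 220) = 132.7 mm.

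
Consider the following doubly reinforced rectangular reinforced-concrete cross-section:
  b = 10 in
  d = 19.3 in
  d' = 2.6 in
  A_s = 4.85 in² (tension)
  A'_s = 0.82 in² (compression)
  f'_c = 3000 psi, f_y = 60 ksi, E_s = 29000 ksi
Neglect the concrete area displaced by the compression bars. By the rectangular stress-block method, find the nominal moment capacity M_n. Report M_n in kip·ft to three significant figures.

Assume both steels yield.
a = (A_s − A'_s) f_y/(0.85 f'_c b) = (4.85 − 0.82) × 60/(0.85 × 3 × 10) = 9.482 in.
c = a/β₁ = 9.482/0.85 = 11.155 in; ε'_s = 0.003(c − d')/c = 0.0023 ≥ ε_y = 0.0021, so the compression steel yields.
M_n = (A_s − A'_s) f_y (d − a/2) + A'_s f_y (d − d') = 241.8 × (19.3 − 4.741) + 49.2 × (19.3 − 2.6) = 3520.4 + 821.6 = 4342.0 kip·in = 4342.0/12 = 361.83 kip·ft.

M_n ≈ 362 kip·ft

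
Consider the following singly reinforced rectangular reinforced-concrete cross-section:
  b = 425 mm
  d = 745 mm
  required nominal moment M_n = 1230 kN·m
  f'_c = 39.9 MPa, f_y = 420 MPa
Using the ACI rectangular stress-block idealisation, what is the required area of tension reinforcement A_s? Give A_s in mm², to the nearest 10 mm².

With M_n = 0.85 f'_c a b (d − a/2), solve the quadratic for a:
a = d − √(d² − 2M_n/(0.85 f'_c b)) = 745 − √(745² − 2 × 1230×10⁶/(0.85 × 39.9 × 425)) = 125.04 mm.
A_s = 0.85 f'_c a b / f_y = 0.85 × 39.9 × 125.04 × 425 / 420 = 4291.2 mm².

A_s ≈ 4290 mm²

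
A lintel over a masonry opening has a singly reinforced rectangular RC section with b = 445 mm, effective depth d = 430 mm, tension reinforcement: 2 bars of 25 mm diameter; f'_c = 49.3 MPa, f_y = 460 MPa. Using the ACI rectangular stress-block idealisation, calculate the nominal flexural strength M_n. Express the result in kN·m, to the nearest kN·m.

M_n ≈ 189 kN·m

A_s = 2 × 491 = 982 mm².
T = A_s f_y = 982 × 460 = 451720 N = 451.72 kN.
From C = T: a = T/(0.85 f'_c b) = 451720/(0.85 × 49.3 × 445) = 24.22 mm.
M_n = T(d − a/2) = 451.72 kN × (430 − 12.11) mm = 188.77 kN·m.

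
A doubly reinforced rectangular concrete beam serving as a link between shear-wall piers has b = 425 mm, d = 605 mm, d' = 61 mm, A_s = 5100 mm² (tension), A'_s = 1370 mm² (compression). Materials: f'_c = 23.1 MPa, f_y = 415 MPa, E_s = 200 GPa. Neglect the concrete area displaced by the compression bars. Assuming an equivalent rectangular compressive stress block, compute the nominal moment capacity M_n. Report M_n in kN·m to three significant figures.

Assume both tension and compression steel yield.
Net tension couple steel: A_s − A'_s = 3730 mm².
a = (A_s − A'_s) f_y / (0.85 f'_c b) = 1547950/(0.85 × 23.1 × 425) = 185.50 mm.
c = a/β₁ = 185.50/0.85 = 218.24 mm; ε'_s = 0.003(c − d')/c = 0.0022 ≥ f_y/E_s = 0.0021, so compression steel does yield.
M_n = (A_s − A'_s) f_y (d − a/2) + A'_s f_y (d − d') = [1547950 × (605 − 92.75) + 568550 × (605 − 61)] × 10⁻⁶ = 792.94 + 309.29 = 1102.23 kN·m.

M_n ≈ 1100 kN·m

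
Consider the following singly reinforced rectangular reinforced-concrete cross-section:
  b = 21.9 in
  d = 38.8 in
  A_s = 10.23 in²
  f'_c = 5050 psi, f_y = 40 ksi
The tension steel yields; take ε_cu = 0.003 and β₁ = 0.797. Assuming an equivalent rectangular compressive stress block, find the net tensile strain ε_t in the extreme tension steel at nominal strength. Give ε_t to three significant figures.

ε_t ≈ 0.0183

a = A_s f_y/(0.85 f'_c b) = 4.353 in.
β₁ = 0.797, so c = a/β₁ = 4.353/0.797 = 5.462 in.
From the linear strain diagram with ε_cu = 0.003: ε_t = 0.003 (d − c)/c = 0.003 × (38.8 − 5.462)/5.462 = 0.0183.
Since ε_t ≥ 0.005, the section is tension-controlled.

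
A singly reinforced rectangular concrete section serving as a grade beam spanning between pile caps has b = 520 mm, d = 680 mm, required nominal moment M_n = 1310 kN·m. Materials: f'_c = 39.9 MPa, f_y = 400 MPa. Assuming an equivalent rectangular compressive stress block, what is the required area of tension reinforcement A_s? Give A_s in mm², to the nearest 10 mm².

A_s ≈ 5280 mm²

With M_n = 0.85 f'_c a b (d − a/2), solve the quadratic for a:
a = d − √(d² − 2M_n/(0.85 f'_c b)) = 680 − √(680² − 2 × 1310×10⁶/(0.85 × 39.9 × 520)) = 119.79 mm.
A_s = 0.85 f'_c a b / f_y = 0.85 × 39.9 × 119.79 × 520 / 400 = 5281.5 mm².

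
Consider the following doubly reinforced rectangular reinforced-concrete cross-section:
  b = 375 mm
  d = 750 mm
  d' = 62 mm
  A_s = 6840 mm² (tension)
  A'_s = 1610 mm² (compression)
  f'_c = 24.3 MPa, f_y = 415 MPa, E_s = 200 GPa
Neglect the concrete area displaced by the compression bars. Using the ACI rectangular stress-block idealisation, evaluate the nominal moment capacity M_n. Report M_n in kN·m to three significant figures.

Assume both tension and compression steel yield.
Net tension couple steel: A_s − A'_s = 5230 mm².
a = (A_s − A'_s) f_y / (0.85 f'_c b) = 2170450/(0.85 × 24.3 × 375) = 280.22 mm.
c = a/β₁ = 280.22/0.85 = 329.67 mm; ε'_s = 0.003(c − d')/c = 0.0024 ≥ f_y/E_s = 0.0021, so compression steel does yield.
M_n = (A_s − A'_s) f_y (d − a/2) + A'_s f_y (d − d') = [2170450 × (750 − 140.11) + 668150 × (750 − 62)] × 10⁻⁶ = 1323.74 + 459.69 = 1783.43 kN·m.

M_n ≈ 1780 kN·m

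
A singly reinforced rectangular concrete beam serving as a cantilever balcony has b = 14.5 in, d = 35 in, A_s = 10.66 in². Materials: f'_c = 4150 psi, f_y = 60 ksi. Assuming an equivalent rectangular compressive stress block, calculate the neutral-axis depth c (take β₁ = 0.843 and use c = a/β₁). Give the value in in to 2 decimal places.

T = A_s f_y = 10.66 × 60 = 639.6 kips.
a = T/(0.85 f'_c b) = 639.6/(0.85 × 4.15 × 14.5) = 12.5047 in.
With β₁ = 0.843, c = a/β₁ = 12.5047/0.843 = 14.83 in.

c ≈ 14.83 in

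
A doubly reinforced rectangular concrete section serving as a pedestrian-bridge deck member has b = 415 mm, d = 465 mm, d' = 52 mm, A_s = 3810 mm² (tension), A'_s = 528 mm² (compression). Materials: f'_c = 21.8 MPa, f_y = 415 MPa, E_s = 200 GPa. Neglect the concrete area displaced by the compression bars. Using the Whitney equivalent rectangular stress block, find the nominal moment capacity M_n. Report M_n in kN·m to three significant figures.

M_n ≈ 603 kN·m

Assume both tension and compression steel yield.
Net tension couple steel: A_s − A'_s = 3282 mm².
a = (A_s − A'_s) f_y / (0.85 f'_c b) = 1362030/(0.85 × 21.8 × 415) = 177.12 mm.
c = a/β₁ = 177.12/0.85 = 208.38 mm; ε'_s = 0.003(c − d')/c = 0.0023 ≥ f_y/E_s = 0.0021, so compression steel does yield.
M_n = (A_s − A'_s) f_y (d − a/2) + A'_s f_y (d − d') = [1362030 × (465 − 88.56) + 219120 × (465 − 52)] × 10⁻⁶ = 512.72 + 90.50 = 603.22 kN·m.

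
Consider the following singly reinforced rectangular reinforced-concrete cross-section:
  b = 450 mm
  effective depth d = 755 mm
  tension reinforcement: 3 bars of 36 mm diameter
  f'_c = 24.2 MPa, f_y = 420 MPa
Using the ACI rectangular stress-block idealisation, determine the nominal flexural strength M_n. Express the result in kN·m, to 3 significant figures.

A_s = 3 × 1018 = 3054 mm².
T = A_s f_y = 3054 × 420 = 1282680 N = 1282.68 kN.
From C = T: a = T/(0.85 f'_c b) = 1282680/(0.85 × 24.2 × 450) = 138.57 mm.
M_n = T(d − a/2) = 1282.68 kN × (755 − 69.285) mm = 879.55 kN·m.

M_n ≈ 880 kN·m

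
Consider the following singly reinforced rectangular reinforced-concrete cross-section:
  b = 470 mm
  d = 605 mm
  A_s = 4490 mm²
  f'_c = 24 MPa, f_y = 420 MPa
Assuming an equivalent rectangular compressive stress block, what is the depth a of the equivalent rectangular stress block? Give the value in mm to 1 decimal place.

T = A_s f_y = 4490 × 420 = 1885800 N = 1885.8 kN.
Setting C = 0.85 f'_c a b equal to T: a = 1885800/(0.85 × 24 × 470) = 196.7 mm.

a ≈ 196.7 mm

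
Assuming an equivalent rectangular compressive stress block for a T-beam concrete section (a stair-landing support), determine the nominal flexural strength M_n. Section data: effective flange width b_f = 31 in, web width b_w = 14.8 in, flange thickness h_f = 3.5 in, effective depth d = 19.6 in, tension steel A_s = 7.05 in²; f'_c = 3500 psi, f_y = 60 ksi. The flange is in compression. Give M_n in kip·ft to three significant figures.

Tension: T = A_s f_y = 7.05 × 60 = 423 kips.
Try a within the flange: a = T/(0.85 f'_c b_f) = 423/(0.85 × 3.5 × 31) = 4.587 in.
a = 4.587 > h_f = 3.5 in: the block extends into the web. Split into flange-overhang and web parts.
C_f = 0.85 f'_c (b_f − b_w) h_f = 0.85 × 3.5 × (31 − 14.8) × 3.5 = 168.7 kips.
Remaining web compression depth: a_w = (T − C_f)/(0.85 f'_c b_w) = (423 − 168.7)/(0.85 × 3.5 × 14.8) = 5.776 in.
M_n = C_f(d − h_f/2) + (T − C_f)(d − a_w/2) = 168.7 × (19.6 − 1.75) + 254.3 × (19.6 − 2.888) = 3011.3 + 4249.9 = 7261.2 kip·in.
M_n = 7261.2/12 = 605.10 kip·ft.

M_n ≈ 605 kip·ft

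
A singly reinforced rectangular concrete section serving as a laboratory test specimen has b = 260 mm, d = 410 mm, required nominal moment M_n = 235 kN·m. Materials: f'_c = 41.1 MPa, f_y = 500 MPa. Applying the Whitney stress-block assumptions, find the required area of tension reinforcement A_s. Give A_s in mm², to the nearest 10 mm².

With M_n = 0.85 f'_c a b (d − a/2), solve the quadratic for a:
a = d − √(d² − 2M_n/(0.85 f'_c b)) = 410 − √(410² − 2 × 235×10⁶/(0.85 × 41.1 × 260)) = 68.89 mm.
A_s = 0.85 f'_c a b / f_y = 0.85 × 41.1 × 68.89 × 260 / 500 = 1251.5 mm².

A_s ≈ 1250 mm²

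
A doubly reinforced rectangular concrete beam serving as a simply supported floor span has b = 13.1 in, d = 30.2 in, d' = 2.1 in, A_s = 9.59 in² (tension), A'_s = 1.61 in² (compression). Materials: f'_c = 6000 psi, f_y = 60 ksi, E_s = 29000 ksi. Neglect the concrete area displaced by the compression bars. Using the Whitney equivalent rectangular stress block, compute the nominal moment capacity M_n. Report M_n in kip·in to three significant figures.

M_n ≈ 15500 kip·in

Assume both steels yield.
a = (A_s − A'_s) f_y/(0.85 f'_c b) = (9.59 − 1.61) × 60/(0.85 × 6 × 13.1) = 7.167 in.
c = a/β₁ = 7.167/0.75 = 9.556 in; ε'_s = 0.003(c − d')/c = 0.0023 ≥ ε_y = 0.0021, so the compression steel yields.
M_n = (A_s − A'_s) f_y (d − a/2) + A'_s f_y (d − d') = 478.8 × (30.2 − 3.5835) + 96.6 × (30.2 − 2.1) = 12744.0 + 2714.5 = 15458.5 kip·in.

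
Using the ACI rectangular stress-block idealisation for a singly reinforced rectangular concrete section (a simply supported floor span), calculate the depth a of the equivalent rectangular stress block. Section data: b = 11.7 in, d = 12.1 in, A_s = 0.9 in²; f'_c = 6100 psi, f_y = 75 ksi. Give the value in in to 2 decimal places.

a ≈ 1.11 in

T = A_s f_y = 0.9 × 75 = 67.5 kips.
a = T/(0.85 f'_c b) = 67.5/(0.85 × 6.1 × 11.7) = 1.11 in.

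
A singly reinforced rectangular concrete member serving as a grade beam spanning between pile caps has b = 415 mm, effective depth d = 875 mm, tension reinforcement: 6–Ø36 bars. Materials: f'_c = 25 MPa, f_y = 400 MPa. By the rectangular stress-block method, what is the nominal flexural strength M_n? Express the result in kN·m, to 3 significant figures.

A_s = 6 × 1018 = 6108 mm².
T = A_s f_y = 6108 × 400 = 2443200 N = 2443.2 kN.
From C = T: a = T/(0.85 f'_c b) = 2443200/(0.85 × 25 × 415) = 277.05 mm.
M_n = T(d − a/2) = 2443.2 kN × (875 − 138.525) mm = 1799.36 kN·m.

M_n ≈ 1800 kN·m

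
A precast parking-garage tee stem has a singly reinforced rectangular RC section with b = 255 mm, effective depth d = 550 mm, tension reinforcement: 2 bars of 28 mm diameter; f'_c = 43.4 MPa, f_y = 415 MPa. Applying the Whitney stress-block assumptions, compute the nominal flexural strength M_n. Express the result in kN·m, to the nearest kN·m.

M_n ≈ 267 kN·m

A_s = 2 × 616 = 1232 mm².
T = A_s f_y = 1232 × 415 = 511280 N = 511.28 kN.
From C = T: a = T/(0.85 f'_c b) = 511280/(0.85 × 43.4 × 255) = 54.35 mm.
M_n = T(d − a/2) = 511.28 kN × (550 − 27.175) mm = 267.31 kN·m.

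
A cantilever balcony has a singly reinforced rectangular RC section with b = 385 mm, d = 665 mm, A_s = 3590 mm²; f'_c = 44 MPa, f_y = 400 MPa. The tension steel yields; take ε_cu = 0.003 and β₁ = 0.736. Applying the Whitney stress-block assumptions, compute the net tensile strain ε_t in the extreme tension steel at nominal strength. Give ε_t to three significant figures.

ε_t ≈ 0.0117

a = A_s f_y/(0.85 f'_c b) = 99.73 mm.
β₁ = 0.736, so c = a/β₁ = 99.73/0.736 = 135.50 mm.
From the linear strain diagram with ε_cu = 0.003: ε_t = 0.003 (d − c)/c = 0.003 × (665 − 135.50)/135.50 = 0.0117.
Since ε_t ≥ 0.005, the section is tension-controlled.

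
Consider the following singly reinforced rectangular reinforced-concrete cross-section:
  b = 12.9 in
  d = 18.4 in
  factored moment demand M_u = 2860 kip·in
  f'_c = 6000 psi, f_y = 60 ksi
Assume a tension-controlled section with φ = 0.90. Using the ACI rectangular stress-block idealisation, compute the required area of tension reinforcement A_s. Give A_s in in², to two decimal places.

M_n = M_u/φ = 2860/0.90 = 3177.78 kip·in.
From M_n = 0.85 f'_c a b (d − a/2):
a = d − √(d² − 2M_n/(0.85 f'_c b)) = 18.4 − √(18.4² − 2 × 3177.78/(0.85 × 6 × 12.9)) = 2.845 in.
A_s = 0.85 f'_c a b / f_y = 0.85 × 6 × 2.845 × 12.9 / 60 = 3.120 in².

A_s ≈ 3.12 in²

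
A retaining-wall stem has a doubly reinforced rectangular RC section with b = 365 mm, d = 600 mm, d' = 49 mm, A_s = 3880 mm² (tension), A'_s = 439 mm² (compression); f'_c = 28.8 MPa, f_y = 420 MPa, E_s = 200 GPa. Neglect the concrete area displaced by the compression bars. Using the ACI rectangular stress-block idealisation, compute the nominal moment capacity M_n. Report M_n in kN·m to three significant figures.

Assume both tension and compression steel yield.
Net tension couple steel: A_s − A'_s = 3441 mm².
a = (A_s − A'_s) f_y / (0.85 f'_c b) = 1445220/(0.85 × 28.8 × 365) = 161.74 mm.
c = a/β₁ = 161.74/0.844 = 191.64 mm; ε'_s = 0.003(c − d')/c = 0.0022 ≥ f_y/E_s = 0.0021, so compression steel does yield.
M_n = (A_s − A'_s) f_y (d − a/2) + A'_s f_y (d − d') = [1445220 × (600 − 80.87) + 184380 × (600 − 49)] × 10⁻⁶ = 750.26 + 101.59 = 851.85 kN·m.

M_n ≈ 852 kN·m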